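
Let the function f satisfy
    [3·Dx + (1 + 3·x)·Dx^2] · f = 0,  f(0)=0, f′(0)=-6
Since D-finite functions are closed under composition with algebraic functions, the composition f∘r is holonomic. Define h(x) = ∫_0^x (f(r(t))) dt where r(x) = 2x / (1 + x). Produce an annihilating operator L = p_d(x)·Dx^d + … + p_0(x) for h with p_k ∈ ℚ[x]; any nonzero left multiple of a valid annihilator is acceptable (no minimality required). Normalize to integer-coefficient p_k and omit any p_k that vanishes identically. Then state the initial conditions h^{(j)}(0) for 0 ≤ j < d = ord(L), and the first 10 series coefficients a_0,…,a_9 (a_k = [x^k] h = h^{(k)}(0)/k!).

L = (8 + 14·x)·Dx^2 + (1 + 8·x + 7·x^2)·Dx^3  (order 3).
h: a_k = 0, 0, -6, 16, -57, 240, -5602/5, 39216/7, -411771/14, 480400/3, …
ICs: h(0) = 0, h′(0) = 0, h′′(0) = -12.

f: a_k = 0, -6, 9, -18, 81/2, -486/5, 243, -4374/7, 6561/4, -4374, …
Substitute x→r, Dx→(1/r')Dx; clear ⇒ L₀.
Integrate: L := L₀·Dx.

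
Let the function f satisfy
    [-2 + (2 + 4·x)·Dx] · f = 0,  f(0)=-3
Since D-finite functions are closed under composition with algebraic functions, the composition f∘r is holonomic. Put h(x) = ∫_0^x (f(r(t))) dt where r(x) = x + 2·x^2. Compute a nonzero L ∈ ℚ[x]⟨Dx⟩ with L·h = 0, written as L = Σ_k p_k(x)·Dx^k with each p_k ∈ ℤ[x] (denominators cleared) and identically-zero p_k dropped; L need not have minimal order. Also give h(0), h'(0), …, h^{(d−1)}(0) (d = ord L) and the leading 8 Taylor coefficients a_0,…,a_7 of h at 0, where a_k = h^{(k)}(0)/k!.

f: a_k = -3, -3, 3/2, -3/2, 15/8, -21/8, 63/16, -99/16, …
L₀ from L_f via x↦r, Dx↦r'^{-1}Dx.
∫: right-multiply L₀ by Dx.
L = (-1 - 4·x)·Dx + (1 + 2·x + 4·x^2)·Dx^2  (order 2).
h: a_k = 0, -3, -3/2, -3/2, 9/8, -9/40, -15/16, 171/112, …
ICs: h(0) = 0, h′(0) = -3.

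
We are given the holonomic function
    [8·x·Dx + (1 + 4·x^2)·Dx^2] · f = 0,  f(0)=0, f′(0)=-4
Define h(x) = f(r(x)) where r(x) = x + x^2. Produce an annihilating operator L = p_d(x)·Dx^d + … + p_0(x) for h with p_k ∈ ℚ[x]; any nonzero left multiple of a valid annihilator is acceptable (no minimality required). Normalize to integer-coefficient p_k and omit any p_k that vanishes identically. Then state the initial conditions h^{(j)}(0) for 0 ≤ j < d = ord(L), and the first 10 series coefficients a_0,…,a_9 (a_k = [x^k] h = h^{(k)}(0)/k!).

L = (-2 + 8·x + 32·x^2 + 48·x^3 + 24·x^4)·Dx + (1 + 2·x + 4·x^2 + 16·x^3 + 20·x^4 + 8·x^5)·Dx^2  (order 2).
h: a_k = 0, -4, -4, 16/3, 16, 16/5, -176/3, -640/7, 128, 5312/9, …
ICs: h(0) = 0, h′(0) = -4.

f: a_k = 0, -4, 0, 16/3, 0, -64/5, 0, 256/7, 0, -1024/9, …
L₀ from L_f via x↦r, Dx↦r'^{-1}Dx.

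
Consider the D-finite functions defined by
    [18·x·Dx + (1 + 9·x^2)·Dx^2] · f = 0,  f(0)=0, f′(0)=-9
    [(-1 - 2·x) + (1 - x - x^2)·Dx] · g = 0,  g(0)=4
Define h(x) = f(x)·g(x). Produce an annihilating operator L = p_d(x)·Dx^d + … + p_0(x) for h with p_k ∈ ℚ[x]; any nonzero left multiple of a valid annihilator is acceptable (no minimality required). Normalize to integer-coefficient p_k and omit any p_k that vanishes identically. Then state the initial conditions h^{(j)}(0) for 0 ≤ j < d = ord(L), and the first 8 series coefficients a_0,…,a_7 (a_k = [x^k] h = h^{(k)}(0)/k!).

L = (2 + 18·x + 54·x^2) + (2 - 14·x + 36·x^2 + 54·x^3)·Dx + (-1 + x - 8·x^2 + 9·x^3 + 9·x^4)·Dx^2  (order 2).
h: a_k = 0, -36, -36, 36, 0, -2736/5, -2736/5, 92916/35, …
ICs: h(0) = 0, h′(0) = -36.

f: a_k = 0, -9, 0, 27, 0, -729/5, 0, 6561/7, …
g: a_k = 4, 4, 8, 12, 20, 32, 52, 84, …
Product ⇒ symmetric product L₀, ord ≤ 2.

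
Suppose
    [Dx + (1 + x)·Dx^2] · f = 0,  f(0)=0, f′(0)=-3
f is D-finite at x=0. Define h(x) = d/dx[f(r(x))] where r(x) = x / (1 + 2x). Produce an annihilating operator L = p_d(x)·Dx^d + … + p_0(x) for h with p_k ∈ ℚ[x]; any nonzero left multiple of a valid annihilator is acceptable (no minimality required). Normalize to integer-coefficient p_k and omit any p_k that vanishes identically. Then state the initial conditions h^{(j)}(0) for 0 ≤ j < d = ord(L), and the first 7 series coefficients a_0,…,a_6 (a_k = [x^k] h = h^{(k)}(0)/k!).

f: a_k = 0, -3, 3/2, -1, 3/4, -3/5, 1/2, …
L₀ from L_f via x↦r, Dx↦r'^{-1}Dx.
Differentiate: ansatz ord ≤ ord L₀ ⇒ L.
L = (5 + 12·x) + (1 + 5·x + 6·x^2)·Dx  (order 1).
h: a_k = -3, 15, -57, 195, -633, 1995, -6177, …
ICs: h(0) = -3.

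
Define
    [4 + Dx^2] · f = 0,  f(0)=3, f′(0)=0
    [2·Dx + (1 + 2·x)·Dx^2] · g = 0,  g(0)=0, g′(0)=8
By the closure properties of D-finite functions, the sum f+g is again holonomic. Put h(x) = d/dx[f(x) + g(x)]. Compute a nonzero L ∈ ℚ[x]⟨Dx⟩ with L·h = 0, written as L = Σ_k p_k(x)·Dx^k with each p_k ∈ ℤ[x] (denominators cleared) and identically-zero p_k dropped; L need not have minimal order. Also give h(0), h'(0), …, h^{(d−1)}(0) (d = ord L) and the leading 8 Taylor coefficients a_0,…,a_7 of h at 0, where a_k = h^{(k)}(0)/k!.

f: a_k = 3, 0, -6, 0, 2, 0, -4/15, 0, …
g: a_k = 0, 8, -8, 32/3, -16, 128/5, -128/3, 512/7, …
Weyl lclm of L_f,L_g ⇒ L₀ (ord ≤ 4).
h₀' ⇒ L via d/dx closure of L₀.
L = (56 + 32·x + 32·x^2) + (12 + 40·x + 48·x^2 + 32·x^3)·Dx + (14 + 8·x + 8·x^2)·Dx^2 + (3 + 10·x + 12·x^2 + 8·x^3)·Dx^3  (order 3).
h: a_k = 8, -28, 32, -56, 128, -1288/5, 512, -107504/105, …
ICs: h(0) = 8, h′(0) = -28, h′′(0) = 64.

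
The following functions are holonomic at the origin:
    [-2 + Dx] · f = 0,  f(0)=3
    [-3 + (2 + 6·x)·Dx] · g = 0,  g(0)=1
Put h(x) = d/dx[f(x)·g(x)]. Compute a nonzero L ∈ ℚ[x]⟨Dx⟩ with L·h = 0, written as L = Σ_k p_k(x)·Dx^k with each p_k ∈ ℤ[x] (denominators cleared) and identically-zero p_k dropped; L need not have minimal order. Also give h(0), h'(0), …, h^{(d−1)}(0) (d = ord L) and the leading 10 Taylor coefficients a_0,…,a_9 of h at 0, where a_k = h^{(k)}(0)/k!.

f: a_k = 3, 6, 6, 4, 2, 4/5, 4/15, 8/105, 2/105, 4/945, …
g: a_k = 1, 3/2, -9/8, 27/16, -405/128, 1701/256, -15309/1024, 72171/2048, -2814669/32768, 14073345/65536, …
Product ⇒ symmetric product L₀, ord ≤ 1.
Derive L from L₀ (diff closure).
L = (31 + 168·x + 144·x^2) + (-14 - 66·x - 72·x^2)·Dx  (order 1).
h: a_k = 21/2, 93/4, 543/16, 241/32, 13279/256, -276497/2560, 9930589/30720, -56288873/61440, 18061579639/6881280, -934003019009/123863040, …
ICs: h(0) = 21/2.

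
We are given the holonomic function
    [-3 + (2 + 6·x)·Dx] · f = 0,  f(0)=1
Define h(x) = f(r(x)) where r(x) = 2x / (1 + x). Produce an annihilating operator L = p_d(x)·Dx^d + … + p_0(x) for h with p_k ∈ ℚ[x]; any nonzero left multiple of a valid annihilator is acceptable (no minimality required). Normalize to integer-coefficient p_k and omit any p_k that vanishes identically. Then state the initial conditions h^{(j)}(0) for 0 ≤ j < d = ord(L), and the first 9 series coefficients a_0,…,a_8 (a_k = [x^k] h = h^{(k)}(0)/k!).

f: a_k = 1, 3/2, -9/8, 27/16, -405/128, 1701/256, -15309/1024, 72171/2048, -2814669/32768, …
L₀ from L_f via x↦r, Dx↦r'^{-1}Dx.
L = -3 + (1 + 8·x + 7·x^2)·Dx  (order 1).
h: a_k = 1, 3, -15/2, 51/2, -861/8, 4137/8, -42987/16, 234975/16, -10648221/128, …
ICs: h(0) = 1.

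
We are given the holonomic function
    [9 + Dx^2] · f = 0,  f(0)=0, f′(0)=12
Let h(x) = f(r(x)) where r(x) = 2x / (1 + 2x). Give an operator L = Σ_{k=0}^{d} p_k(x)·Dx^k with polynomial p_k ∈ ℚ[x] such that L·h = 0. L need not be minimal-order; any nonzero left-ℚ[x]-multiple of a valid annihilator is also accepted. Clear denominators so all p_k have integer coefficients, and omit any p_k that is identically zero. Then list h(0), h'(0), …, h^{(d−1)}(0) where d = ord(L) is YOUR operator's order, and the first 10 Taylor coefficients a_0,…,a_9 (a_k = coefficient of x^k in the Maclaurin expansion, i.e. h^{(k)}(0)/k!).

f: a_k = 0, 12, 0, -18, 0, 81/10, 0, -243/140, 0, 243/1120, …
h₀=f(r): pull back L_f along r ⇒ L₀.
L = 36 + (4 + 24·x + 48·x^2 + 32·x^3)·Dx + (1 + 8·x + 24·x^2 + 32·x^3 + 16·x^4)·Dx^2  (order 2).
h: a_k = 0, 24, -48, -48, 672, -14064/5, 8160, -619296/35, 121152/5, 476976/35, …
ICs: h(0) = 0, h′(0) = 24.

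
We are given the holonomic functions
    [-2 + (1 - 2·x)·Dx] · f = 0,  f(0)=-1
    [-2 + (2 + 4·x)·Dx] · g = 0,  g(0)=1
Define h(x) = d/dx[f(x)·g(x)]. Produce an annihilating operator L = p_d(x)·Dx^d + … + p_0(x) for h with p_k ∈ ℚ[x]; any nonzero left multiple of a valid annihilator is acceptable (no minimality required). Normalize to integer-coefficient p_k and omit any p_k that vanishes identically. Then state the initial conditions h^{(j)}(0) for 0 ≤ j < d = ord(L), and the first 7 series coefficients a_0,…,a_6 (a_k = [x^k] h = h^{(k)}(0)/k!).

f: a_k = -1, -2, -4, -8, -16, -32, -64, …
g: a_k = 1, 1, -1/2, 1/2, -5/8, 7/8, -21/16, …
h₀=f·g: eliminate ⇒ L₀, order ≤ 1·1.
Differentiate: ansatz ord ≤ ord L₀ ⇒ L.
L = (11 + 36·x + 12·x^2) + (-3 - 2·x + 12·x^2 + 8·x^3)·Dx  (order 1).
h: a_k = -3, -11, -69/2, -179/2, -1825/8, -4317/8, -20377/16, …
ICs: h(0) = -3.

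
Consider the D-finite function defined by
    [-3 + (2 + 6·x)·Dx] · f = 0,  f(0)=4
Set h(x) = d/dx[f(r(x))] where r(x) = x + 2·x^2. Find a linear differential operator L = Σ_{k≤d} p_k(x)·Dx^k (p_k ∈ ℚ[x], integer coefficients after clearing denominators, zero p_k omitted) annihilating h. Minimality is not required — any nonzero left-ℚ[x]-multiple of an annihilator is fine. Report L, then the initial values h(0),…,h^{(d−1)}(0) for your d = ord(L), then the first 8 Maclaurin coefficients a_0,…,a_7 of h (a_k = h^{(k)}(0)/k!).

L = 5 + (-2 - 14·x - 36·x^2 - 48·x^3)·Dx  (order 1).
h: a_k = 6, 15, -135/4, 315/8, 2025/64, -33615/128, 292005/512, -282285/1024, …
ICs: h(0) = 6.

f: a_k = 4, 6, -9/2, 27/4, -405/32, 1701/64, -15309/256, 72171/512, …
h₀=f(r): pull back L_f along r ⇒ L₀.
h=h₀': d/dx-closure on L₀ ⇒ L.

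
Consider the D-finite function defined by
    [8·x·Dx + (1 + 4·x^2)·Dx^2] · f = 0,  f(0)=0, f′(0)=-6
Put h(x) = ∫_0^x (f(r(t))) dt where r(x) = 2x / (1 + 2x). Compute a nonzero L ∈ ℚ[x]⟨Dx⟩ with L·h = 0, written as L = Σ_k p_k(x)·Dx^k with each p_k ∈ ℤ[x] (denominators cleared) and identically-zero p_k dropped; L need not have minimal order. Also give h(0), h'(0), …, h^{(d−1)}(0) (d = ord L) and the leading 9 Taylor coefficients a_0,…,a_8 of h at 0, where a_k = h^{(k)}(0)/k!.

f: a_k = 0, -6, 0, 8, 0, -96/5, 0, 384/7, 0, …
Substitute x→r, Dx→(1/r')Dx; clear ⇒ L₀.
Integrate: L := L₀·Dx.
L = (4 + 40·x)·Dx^2 + (1 + 4·x + 20·x^2)·Dx^3  (order 3).
h: a_k = 0, 0, -6, 8, 4, -288/5, 608/5, 1408/7, -13344/7, …
ICs: h(0) = 0, h′(0) = 0, h′′(0) = -12.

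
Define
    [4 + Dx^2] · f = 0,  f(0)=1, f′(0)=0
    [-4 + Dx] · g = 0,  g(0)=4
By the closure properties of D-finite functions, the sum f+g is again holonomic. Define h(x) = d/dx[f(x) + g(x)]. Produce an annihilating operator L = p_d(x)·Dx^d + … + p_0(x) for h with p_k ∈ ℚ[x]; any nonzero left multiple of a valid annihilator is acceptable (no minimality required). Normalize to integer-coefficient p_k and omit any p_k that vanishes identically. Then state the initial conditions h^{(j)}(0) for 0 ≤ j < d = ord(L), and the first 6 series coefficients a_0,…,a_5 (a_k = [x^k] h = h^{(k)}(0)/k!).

f: a_k = 1, 0, -2, 0, 2/3, 0, …
g: a_k = 4, 16, 32, 128/3, 128/3, 512/15, …
Sum ⇒ L₀ = lclm(L_f,L_g) in ℚ(x)⟨Dx⟩.
h₀' ⇒ L via d/dx closure of L₀.
L = 16 - 4·Dx + 4·Dx^2 - Dx^3  (order 3).
h: a_k = 16, 60, 128, 520/3, 512/3, 136, …
ICs: h(0) = 16, h′(0) = 60, h′′(0) = 256.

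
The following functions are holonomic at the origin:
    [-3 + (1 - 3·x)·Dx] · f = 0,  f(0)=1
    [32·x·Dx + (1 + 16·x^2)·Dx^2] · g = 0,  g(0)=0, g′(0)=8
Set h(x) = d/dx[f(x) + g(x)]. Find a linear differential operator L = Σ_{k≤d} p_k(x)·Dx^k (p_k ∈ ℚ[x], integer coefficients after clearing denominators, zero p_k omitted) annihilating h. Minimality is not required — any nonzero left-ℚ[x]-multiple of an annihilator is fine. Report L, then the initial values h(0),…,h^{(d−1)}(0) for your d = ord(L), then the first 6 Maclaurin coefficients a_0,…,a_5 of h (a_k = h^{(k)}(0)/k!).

L = (-96 + 1152·x + 4608·x^2) + (43 - 96·x + 240·x^2 + 4608·x^3)·Dx + (-3 - 7·x - 112·x^3 + 768·x^4)·Dx^2  (order 2).
h: a_k = 11, 18, -47, 324, 3263, 4374, …
ICs: h(0) = 11, h′(0) = 18.

f: a_k = 1, 3, 9, 27, 81, 243, …
g: a_k = 0, 8, 0, -128/3, 0, 2048/5, …
Sum ⇒ L₀ = lclm(L_f,L_g) in ℚ(x)⟨Dx⟩.
h₀' ⇒ L via d/dx closure of L₀.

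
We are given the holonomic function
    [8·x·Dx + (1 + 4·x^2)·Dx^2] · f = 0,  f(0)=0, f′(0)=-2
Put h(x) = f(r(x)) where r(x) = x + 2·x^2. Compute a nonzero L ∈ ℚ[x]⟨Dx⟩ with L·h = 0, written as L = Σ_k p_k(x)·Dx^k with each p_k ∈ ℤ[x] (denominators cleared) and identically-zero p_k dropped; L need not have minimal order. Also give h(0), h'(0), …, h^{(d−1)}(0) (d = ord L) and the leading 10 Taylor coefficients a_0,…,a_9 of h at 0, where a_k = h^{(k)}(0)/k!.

L = (-4 + 8·x + 64·x^2 + 192·x^3 + 192·x^4)·Dx + (1 + 4·x + 4·x^2 + 32·x^3 + 80·x^4 + 64·x^5)·Dx^2  (order 2).
h: a_k = 0, -2, -4, 8/3, 16, 128/5, -128/3, -1664/7, -256, 8704/9, …
ICs: h(0) = 0, h′(0) = -2.

f: a_k = 0, -2, 0, 8/3, 0, -32/5, 0, 128/7, 0, -512/9, …
h₀=f(r): pull back L_f along r ⇒ L₀.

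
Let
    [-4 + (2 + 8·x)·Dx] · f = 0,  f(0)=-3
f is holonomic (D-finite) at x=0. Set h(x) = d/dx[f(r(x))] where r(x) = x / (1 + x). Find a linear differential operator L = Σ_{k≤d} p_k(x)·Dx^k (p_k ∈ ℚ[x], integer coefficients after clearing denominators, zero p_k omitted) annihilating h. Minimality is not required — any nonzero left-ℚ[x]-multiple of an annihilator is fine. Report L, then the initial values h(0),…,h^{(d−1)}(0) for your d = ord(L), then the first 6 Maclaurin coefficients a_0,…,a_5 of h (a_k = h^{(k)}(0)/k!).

f: a_k = -3, -6, 6, -12, 30, -84, …
Substitute x→r, Dx→(1/r')Dx; clear ⇒ L₀.
h=h₀': d/dx-closure on L₀ ⇒ L.
L = (-4 - 10·x) + (-1 - 6·x - 5·x^2)·Dx  (order 1).
h: a_k = -6, 24, -90, 360, -1530, 6768, …
ICs: h(0) = -6.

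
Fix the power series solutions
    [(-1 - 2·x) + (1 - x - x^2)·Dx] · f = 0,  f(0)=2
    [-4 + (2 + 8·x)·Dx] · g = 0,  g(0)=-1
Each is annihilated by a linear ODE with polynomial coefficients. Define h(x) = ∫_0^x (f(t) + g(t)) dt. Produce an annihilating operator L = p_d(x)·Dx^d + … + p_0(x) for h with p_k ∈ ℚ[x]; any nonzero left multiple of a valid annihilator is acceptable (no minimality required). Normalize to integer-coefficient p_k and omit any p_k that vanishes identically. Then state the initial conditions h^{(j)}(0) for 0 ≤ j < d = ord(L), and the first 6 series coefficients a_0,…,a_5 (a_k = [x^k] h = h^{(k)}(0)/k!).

f: a_k = 2, 2, 4, 6, 10, 16, …
g: a_k = -1, -2, 2, -4, 10, -28, …
h₀=f+g: left-lcm gives L₀, ord ≤ 2.
h=∫h₀ ⇒ L = L₀·Dx.
L = (-12 - 48·x - 48·x^2 - 40·x^3)·Dx + (8 + 30·x + 114·x^2 + 152·x^3 + 100·x^4)·Dx^2 + (1 - 5·x - 39·x^2 + 6·x^3 + 82·x^4 + 40·x^5)·Dx^3  (order 3).
h: a_k = 0, 1, 0, 2, 1/2, 4, …
ICs: h(0) = 0, h′(0) = 1, h′′(0) = 0.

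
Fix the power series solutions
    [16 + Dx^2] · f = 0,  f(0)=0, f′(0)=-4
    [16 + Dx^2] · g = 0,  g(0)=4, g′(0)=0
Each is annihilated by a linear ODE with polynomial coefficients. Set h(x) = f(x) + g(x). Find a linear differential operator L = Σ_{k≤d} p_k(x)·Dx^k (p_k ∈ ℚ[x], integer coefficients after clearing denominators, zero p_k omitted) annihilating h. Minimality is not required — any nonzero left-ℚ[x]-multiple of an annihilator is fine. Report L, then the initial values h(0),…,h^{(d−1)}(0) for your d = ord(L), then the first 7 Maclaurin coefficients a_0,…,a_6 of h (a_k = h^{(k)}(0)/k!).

L = 16 + Dx^2  (order 2).
h: a_k = 4, -4, -32, 32/3, 128/3, -128/15, -1024/45, …
ICs: h(0) = 4, h′(0) = -4.

f: a_k = 0, -4, 0, 32/3, 0, -128/15, 0, …
g: a_k = 4, 0, -32, 0, 128/3, 0, -1024/45, …
L₀ := lclm(L_f,L_g); ord L₀ ≤ 2+2.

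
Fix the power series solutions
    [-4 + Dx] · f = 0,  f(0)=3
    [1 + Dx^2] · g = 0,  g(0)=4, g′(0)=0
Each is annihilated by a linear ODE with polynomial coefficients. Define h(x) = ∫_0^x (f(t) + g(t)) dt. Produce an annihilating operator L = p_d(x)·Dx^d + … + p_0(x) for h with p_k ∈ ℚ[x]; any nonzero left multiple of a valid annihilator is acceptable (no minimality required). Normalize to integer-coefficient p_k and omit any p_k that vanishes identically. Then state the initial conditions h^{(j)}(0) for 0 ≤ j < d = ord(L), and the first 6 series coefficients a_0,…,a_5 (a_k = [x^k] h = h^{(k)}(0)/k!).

f: a_k = 3, 12, 24, 32, 32, 128/5, …
g: a_k = 4, 0, -2, 0, 1/6, 0, …
Sum ⇒ L₀ = lclm(L_f,L_g) in ℚ(x)⟨Dx⟩.
∫: right-multiply L₀ by Dx.
L = -4·Dx + Dx^2 - 4·Dx^3 + Dx^4  (order 4).
h: a_k = 0, 7, 6, 22/3, 8, 193/30, …
ICs: h(0) = 0, h′(0) = 7, h′′(0) = 12, h′′′(0) = 44.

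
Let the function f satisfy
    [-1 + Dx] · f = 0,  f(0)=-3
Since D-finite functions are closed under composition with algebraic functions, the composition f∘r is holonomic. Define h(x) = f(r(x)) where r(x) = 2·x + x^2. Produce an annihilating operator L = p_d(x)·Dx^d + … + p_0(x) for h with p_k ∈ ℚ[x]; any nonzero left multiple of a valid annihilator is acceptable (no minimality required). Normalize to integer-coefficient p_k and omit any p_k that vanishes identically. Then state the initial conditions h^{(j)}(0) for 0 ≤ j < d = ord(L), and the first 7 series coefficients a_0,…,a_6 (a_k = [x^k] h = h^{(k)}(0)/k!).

f: a_k = -3, -3, -3/2, -1/2, -1/8, -1/40, -1/240, …
Change of var in L_f (x↦r) gives L₀.
L = (-2 - 2·x) + Dx  (order 1).
h: a_k = -3, -6, -9, -10, -19/2, -39/5, -173/30, …
ICs: h(0) = -3.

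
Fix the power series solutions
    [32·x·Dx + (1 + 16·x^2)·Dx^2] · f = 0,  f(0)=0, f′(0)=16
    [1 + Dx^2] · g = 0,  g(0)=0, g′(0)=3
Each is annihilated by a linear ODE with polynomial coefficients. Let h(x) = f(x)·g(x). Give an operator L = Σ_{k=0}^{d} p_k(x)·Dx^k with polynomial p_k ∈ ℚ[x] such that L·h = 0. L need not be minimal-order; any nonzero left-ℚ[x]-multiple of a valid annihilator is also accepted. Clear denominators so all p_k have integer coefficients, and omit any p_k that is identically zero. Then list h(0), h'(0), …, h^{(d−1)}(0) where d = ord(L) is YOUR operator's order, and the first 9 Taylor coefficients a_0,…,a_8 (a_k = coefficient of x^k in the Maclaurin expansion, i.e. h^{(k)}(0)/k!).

L = (1105 + 51776·x^2 + 22016·x^4 + 16384·x^6 + 65536·x^8) + (2112·x + 35840·x^3 + 49152·x^5 + 262144·x^7)·Dx + (1122 + 52352·x^2 + 27648·x^4 + 32768·x^6 + 131072·x^8)·Dx^2 + (2112·x + 35840·x^3 + 49152·x^5 + 262144·x^7)·Dx^3 + (17 + 576·x^2 + 5632·x^4 + 16384·x^6 + 65536·x^8)·Dx^4  (order 4).
h: a_k = 0, 0, 48, 0, -264, 0, 7502/3, 0, -142493/5, …
ICs: h(0) = 0, h′(0) = 0, h′′(0) = 96, h′′′(0) = 0.

f: a_k = 0, 16, 0, -256/3, 0, 4096/5, 0, -65536/7, 0, …
g: a_k = 0, 3, 0, -1/2, 0, 1/40, 0, -1/1680, 0, …
Sym-product of L_f,L_g gives L₀ (≤ ord 4).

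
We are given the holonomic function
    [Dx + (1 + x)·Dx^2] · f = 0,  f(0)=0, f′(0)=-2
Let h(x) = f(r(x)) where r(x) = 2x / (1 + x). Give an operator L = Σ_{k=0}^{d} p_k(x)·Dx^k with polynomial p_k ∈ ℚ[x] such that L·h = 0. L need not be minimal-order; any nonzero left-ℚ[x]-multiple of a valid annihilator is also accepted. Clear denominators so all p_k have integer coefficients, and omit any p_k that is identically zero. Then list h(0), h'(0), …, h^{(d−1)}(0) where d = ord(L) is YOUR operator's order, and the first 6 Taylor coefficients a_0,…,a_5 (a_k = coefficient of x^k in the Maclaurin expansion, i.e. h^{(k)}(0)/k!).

L = (4 + 6·x)·Dx + (1 + 4·x + 3·x^2)·Dx^2  (order 2).
h: a_k = 0, -4, 8, -52/3, 40, -484/5, …
ICs: h(0) = 0, h′(0) = -4.

f: a_k = 0, -2, 1, -2/3, 1/2, -2/5, …
h₀=f(r): pull back L_f along r ⇒ L₀.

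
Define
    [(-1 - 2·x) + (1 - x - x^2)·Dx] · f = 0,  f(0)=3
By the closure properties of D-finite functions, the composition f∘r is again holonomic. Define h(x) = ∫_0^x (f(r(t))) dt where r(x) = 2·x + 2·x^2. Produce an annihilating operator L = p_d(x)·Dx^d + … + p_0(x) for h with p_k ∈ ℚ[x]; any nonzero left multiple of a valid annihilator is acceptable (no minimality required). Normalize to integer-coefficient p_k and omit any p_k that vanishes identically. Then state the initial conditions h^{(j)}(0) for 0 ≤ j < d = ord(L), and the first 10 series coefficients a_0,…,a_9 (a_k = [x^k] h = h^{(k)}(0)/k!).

L = (2 + 12·x + 24·x^2 + 16·x^3)·Dx + (-1 + 2·x + 6·x^2 + 8·x^3 + 4·x^4)·Dx^2  (order 2).
h: a_k = 0, 3, 3, 10, 30, 96, 324, 7848/7, 3960, 42640/3, …
ICs: h(0) = 0, h′(0) = 3.

f: a_k = 3, 3, 6, 9, 15, 24, 39, 63, 102, 165, …
f∘r: x↦r, Dx↦Dx/r' in L_f ⇒ L₀.
h=∫h₀ ⇒ L = L₀·Dx.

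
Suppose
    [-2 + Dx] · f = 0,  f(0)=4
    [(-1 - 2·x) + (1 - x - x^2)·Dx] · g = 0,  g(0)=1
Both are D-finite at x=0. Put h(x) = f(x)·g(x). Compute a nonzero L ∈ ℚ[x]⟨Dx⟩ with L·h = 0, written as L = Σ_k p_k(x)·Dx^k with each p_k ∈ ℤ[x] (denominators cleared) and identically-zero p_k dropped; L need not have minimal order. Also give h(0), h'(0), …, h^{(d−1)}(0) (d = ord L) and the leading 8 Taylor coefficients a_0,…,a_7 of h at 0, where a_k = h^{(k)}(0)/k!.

L = (3 - 2·x^2) + (-1 + x + x^2)·Dx  (order 1).
h: a_k = 4, 12, 24, 124/3, 68, 552/5, 8044/45, 10124/35, …
ICs: h(0) = 4.

f: a_k = 4, 8, 8, 16/3, 8/3, 16/15, 16/45, 32/315, …
g: a_k = 1, 1, 2, 3, 5, 8, 13, 21, …
f·g: L₀ = L_f ⊗_s L_g, ord ≤ 1·1.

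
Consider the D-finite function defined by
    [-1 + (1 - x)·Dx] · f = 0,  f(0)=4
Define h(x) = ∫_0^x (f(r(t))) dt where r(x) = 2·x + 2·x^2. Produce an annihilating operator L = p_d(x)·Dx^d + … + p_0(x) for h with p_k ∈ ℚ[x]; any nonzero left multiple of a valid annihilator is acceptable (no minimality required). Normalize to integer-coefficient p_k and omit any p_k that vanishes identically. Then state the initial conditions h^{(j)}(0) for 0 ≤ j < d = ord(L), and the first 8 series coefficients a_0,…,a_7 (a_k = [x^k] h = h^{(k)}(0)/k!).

L = (2 + 4·x)·Dx + (-1 + 2·x + 2·x^2)·Dx^2  (order 2).
h: a_k = 0, 4, 4, 8, 16, 176/5, 80, 1312/7, …
ICs: h(0) = 0, h′(0) = 4.

f: a_k = 4, 4, 4, 4, 4, 4, 4, 4, …
Change of var in L_f (x↦r) gives L₀.
∫: right-multiply L₀ by Dx.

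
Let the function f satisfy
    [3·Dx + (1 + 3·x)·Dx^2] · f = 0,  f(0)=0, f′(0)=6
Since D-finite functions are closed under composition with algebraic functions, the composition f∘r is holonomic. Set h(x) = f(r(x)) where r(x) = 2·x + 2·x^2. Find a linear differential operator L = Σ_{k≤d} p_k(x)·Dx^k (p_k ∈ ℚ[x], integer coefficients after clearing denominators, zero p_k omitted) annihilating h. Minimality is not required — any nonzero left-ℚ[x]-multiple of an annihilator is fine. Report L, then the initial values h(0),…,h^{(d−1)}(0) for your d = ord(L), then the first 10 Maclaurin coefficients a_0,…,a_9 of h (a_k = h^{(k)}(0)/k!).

f: a_k = 0, 6, -9, 18, -81/2, 486/5, -243, 4374/7, -6561/4, 4374, …
f∘r: x↦r, Dx↦Dx/r' in L_f ⇒ L₀.
L = (4 + 12·x + 12·x^2)·Dx + (1 + 8·x + 18·x^2 + 12·x^3)·Dx^2  (order 2).
h: a_k = 0, 12, -24, 72, -252, 4752/5, -3744, 106272/7, -62856, 264384, …
ICs: h(0) = 0, h′(0) = 12.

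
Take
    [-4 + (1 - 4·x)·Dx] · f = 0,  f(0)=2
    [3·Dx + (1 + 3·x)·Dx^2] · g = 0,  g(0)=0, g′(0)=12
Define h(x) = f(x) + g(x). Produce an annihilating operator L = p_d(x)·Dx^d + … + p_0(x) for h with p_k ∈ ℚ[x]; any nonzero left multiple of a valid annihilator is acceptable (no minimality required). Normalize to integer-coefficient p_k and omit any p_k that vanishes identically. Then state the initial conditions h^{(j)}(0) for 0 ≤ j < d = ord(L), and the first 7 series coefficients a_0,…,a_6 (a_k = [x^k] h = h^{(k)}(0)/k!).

L = (432 + 288·x)·Dx + (78 + 720·x + 576·x^2)·Dx^2 + (-11 - x + 144·x^2 + 144·x^3)·Dx^3  (order 3).
h: a_k = 2, 20, 14, 164, 431, 11212/5, 7706, …
ICs: h(0) = 2, h′(0) = 20, h′′(0) = 28.

f: a_k = 2, 8, 32, 128, 512, 2048, 8192, …
g: a_k = 0, 12, -18, 36, -81, 972/5, -486, …
Sum ⇒ L₀ = lclm(L_f,L_g) in ℚ(x)⟨Dx⟩.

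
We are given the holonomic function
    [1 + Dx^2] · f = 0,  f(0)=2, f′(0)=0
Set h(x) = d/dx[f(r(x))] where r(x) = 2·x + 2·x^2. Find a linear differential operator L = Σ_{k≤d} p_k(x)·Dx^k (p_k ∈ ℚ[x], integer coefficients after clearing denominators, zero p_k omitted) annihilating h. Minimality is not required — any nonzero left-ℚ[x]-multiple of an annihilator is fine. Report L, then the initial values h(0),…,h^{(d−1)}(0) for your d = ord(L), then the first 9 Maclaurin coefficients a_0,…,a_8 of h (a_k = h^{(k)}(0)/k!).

L = (16 + 32·x + 96·x^2 + 128·x^3 + 64·x^4) + (-6 - 12·x)·Dx + (1 + 4·x + 4·x^2)·Dx^2  (order 2).
h: a_k = 0, -8, -24, -32/3, 80/3, 704/15, 448/15, -3328/315, -1088/35, …
ICs: h(0) = 0, h′(0) = -8.

f: a_k = 2, 0, -1, 0, 1/12, 0, -1/360, 0, 1/20160, …
h₀=f(r): pull back L_f along r ⇒ L₀.
h₀' ⇒ L via d/dx closure of L₀.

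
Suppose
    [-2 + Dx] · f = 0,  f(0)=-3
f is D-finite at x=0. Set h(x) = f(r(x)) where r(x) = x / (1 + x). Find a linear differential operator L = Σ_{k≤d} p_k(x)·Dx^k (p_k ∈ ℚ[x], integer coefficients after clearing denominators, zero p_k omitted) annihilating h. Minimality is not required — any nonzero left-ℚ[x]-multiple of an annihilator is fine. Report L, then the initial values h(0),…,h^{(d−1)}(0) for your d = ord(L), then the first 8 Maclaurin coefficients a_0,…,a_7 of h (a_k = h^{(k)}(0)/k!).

L = -2 + (1 + 2·x + x^2)·Dx  (order 1).
h: a_k = -3, -6, 0, 2, -2, 6/5, -4/15, -10/21, …
ICs: h(0) = -3.

f: a_k = -3, -6, -6, -4, -2, -4/5, -4/15, -8/105, …
Change of var in L_f (x↦r) gives L₀.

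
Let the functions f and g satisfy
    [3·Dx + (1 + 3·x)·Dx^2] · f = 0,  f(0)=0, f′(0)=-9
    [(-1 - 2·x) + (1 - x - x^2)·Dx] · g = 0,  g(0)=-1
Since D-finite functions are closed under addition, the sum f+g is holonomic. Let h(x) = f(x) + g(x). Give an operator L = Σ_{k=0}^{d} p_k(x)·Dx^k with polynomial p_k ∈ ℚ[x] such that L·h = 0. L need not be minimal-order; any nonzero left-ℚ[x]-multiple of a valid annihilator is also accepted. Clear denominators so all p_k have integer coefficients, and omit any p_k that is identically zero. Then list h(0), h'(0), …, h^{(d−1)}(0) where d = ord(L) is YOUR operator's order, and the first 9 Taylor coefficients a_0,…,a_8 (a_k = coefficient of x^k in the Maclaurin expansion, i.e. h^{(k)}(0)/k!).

L = (-126 - 342·x - 468·x^2 - 180·x^3 - 108·x^4)·Dx + (-156·x - 576·x^2 - 672·x^3 - 378·x^4 - 180·x^5)·Dx^2 + (7 + 35·x + 29·x^2 - 63·x^3 - 99·x^4 - 93·x^5 - 36·x^6)·Dx^3  (order 3).
h: a_k = -1, -10, 23/2, -30, 223/4, -769/5, 703/2, -6708/7, 19411/8, …
ICs: h(0) = -1, h′(0) = -10, h′′(0) = 23.

f: a_k = 0, -9, 27/2, -27, 243/4, -729/5, 729/2, -6561/7, 19683/8, …
g: a_k = -1, -1, -2, -3, -5, -8, -13, -21, -34, …
L₀ := lclm(L_f,L_g); ord L₀ ≤ 2+1.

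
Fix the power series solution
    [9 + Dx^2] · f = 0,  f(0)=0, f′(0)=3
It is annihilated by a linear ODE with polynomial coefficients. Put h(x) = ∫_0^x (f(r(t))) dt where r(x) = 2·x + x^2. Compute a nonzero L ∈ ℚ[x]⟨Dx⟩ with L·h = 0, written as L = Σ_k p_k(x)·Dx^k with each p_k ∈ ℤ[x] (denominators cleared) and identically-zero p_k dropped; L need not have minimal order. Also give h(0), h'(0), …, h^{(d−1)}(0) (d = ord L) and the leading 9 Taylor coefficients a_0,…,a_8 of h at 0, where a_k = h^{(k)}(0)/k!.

L = (36 + 108·x + 108·x^2 + 36·x^3)·Dx - Dx^2 + (1 + x)·Dx^3  (order 3).
h: a_k = 0, 0, 3, 1, -9, -54/5, 63/10, 45/2, 1863/140, …
ICs: h(0) = 0, h′(0) = 0, h′′(0) = 6.

f: a_k = 0, 3, 0, -9/2, 0, 81/40, 0, -243/560, 0, …
Change of var in L_f (x↦r) gives L₀.
Integrate: L := L₀·Dx.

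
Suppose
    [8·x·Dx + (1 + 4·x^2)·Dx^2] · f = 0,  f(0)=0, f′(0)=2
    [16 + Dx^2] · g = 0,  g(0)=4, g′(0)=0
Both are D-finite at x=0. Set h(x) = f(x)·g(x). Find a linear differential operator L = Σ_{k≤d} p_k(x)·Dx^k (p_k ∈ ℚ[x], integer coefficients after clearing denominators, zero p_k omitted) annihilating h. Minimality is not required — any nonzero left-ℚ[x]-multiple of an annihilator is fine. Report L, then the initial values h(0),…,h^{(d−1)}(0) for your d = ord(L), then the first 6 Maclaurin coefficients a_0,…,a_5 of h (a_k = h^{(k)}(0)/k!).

f: a_k = 0, 2, 0, -8/3, 0, 32/5, …
g: a_k = 4, 0, -32, 0, 128/3, 0, …
h₀=f·g: eliminate ⇒ L₀, order ≤ 2·2.
L = (2560 + 29696·x^2 + 118784·x^4 + 262144·x^6 + 262144·x^8) + (1536·x + 14336·x^3 + 49152·x^5 + 65536·x^7)·Dx + (240 + 3008·x^2 + 13824·x^4 + 32768·x^6 + 32768·x^8)·Dx^2 + (96·x + 896·x^3 + 3072·x^5 + 4096·x^7)·Dx^3 + (5 + 72·x^2 + 400·x^4 + 1024·x^6 + 1024·x^8)·Dx^4  (order 4).
h: a_k = 0, 8, 0, -224/3, 0, 2944/15, …
ICs: h(0) = 0, h′(0) = 8, h′′(0) = 0, h′′′(0) = -448.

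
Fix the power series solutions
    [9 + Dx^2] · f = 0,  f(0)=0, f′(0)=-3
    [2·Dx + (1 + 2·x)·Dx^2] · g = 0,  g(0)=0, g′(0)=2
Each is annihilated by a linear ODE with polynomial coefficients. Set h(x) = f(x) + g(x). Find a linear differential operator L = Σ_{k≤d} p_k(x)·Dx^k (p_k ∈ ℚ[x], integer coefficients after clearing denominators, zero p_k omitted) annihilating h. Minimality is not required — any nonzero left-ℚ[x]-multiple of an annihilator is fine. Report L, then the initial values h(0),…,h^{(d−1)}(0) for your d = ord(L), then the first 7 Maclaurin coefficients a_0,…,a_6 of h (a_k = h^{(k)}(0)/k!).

L = (594 + 648·x + 648·x^2)·Dx + (153 + 630·x + 972·x^2 + 648·x^3)·Dx^2 + (66 + 72·x + 72·x^2)·Dx^3 + (17 + 70·x + 108·x^2 + 72·x^3)·Dx^4  (order 4).
h: a_k = 0, -1, -2, 43/6, -4, 35/8, -32/3, …
ICs: h(0) = 0, h′(0) = -1, h′′(0) = -4, h′′′(0) = 43.

f: a_k = 0, -3, 0, 9/2, 0, -81/40, 0, …
g: a_k = 0, 2, -2, 8/3, -4, 32/5, -32/3, …
f+g: L₀ = lclm(L_f,L_g), ord ≤ 2+2.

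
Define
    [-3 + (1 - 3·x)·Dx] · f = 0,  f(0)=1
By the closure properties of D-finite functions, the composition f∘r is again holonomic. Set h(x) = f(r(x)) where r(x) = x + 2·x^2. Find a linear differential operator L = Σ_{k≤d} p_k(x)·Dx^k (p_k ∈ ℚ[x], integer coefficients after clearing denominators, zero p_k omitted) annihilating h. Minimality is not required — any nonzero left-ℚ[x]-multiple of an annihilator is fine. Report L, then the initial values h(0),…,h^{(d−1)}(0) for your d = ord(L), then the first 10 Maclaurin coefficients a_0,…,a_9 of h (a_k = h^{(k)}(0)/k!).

L = (3 + 12·x) + (-1 + 3·x + 6·x^2)·Dx  (order 1).
h: a_k = 1, 3, 15, 63, 279, 1215, 5319, 23247, 101655, 444447, …
ICs: h(0) = 1.

f: a_k = 1, 3, 9, 27, 81, 243, 729, 2187, 6561, 19683, …
Change of var in L_f (x↦r) gives L₀.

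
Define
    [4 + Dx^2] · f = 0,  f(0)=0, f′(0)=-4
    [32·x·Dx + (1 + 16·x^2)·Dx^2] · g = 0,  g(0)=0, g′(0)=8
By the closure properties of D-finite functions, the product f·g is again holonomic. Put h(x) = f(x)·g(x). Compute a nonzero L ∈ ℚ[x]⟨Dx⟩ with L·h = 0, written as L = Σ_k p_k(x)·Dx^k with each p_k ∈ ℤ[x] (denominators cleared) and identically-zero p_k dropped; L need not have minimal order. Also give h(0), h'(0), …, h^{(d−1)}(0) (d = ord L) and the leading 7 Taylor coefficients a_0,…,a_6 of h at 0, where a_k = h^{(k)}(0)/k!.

L = (1360 + 60416·x^2 + 106496·x^4 + 262144·x^6 + 1048576·x^8) + (2304·x + 45056·x^3 + 196608·x^5 + 1048576·x^7)·Dx + (360 + 15872·x^2 + 36864·x^4 + 131072·x^6 + 524288·x^8)·Dx^2 + (576·x + 11264·x^3 + 49152·x^5 + 262144·x^7)·Dx^3 + (5 + 192·x^2 + 2560·x^4 + 16384·x^6 + 65536·x^8)·Dx^4  (order 4).
h: a_k = 0, 0, -32, 0, 192, 0, -15808/9, …
ICs: h(0) = 0, h′(0) = 0, h′′(0) = -64, h′′′(0) = 0.

f: a_k = 0, -4, 0, 8/3, 0, -8/15, 0, …
g: a_k = 0, 8, 0, -128/3, 0, 2048/5, 0, …
f·g: L₀ = L_f ⊗_s L_g, ord ≤ 2·2.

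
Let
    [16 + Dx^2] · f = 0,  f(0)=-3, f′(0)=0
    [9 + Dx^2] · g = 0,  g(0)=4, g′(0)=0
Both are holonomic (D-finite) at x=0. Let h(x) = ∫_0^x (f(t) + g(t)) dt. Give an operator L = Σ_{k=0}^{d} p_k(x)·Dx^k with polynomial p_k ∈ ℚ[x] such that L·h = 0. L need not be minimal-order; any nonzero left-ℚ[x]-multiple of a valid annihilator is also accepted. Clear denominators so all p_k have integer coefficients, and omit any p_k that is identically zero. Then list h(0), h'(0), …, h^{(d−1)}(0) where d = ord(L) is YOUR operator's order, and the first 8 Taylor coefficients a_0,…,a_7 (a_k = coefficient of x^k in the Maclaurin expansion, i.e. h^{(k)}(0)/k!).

L = 144·Dx + 25·Dx^3 + Dx^5  (order 5).
h: a_k = 0, 1, 0, 2, 0, -37/10, 0, 781/420, …
ICs: h(0) = 0, h′(0) = 1, h′′(0) = 0, h′′′(0) = 12, h′′′′(0) = 0.

f: a_k = -3, 0, 24, 0, -32, 0, 256/15, 0, …
g: a_k = 4, 0, -18, 0, 27/2, 0, -81/20, 0, …
L₀ := lclm(L_f,L_g); ord L₀ ≤ 2+2.
Integrate: L := L₀·Dx.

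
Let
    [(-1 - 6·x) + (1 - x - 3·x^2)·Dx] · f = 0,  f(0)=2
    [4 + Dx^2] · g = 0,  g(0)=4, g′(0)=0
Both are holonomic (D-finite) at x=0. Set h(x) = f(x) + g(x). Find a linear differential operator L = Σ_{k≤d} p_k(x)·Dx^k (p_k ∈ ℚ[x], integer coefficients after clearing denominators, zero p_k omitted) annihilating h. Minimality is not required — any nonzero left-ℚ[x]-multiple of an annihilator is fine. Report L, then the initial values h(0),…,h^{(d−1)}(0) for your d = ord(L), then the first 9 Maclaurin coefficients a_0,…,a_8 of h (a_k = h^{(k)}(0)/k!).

L = (92 + 608·x + 512·x^2 + 1104·x^3 + 360·x^4 + 432·x^5) + (-24 + 4·x + 24·x^2 + 80·x^3 + 180·x^4 + 216·x^5 + 216·x^6)·Dx + (23 + 152·x + 128·x^2 + 276·x^3 + 90·x^4 + 108·x^5)·Dx^2 + (-6 + x + 6·x^2 + 20·x^3 + 45·x^4 + 54·x^5 + 54·x^6)·Dx^3  (order 3).
h: a_k = 6, 2, 0, 14, 122/3, 80, 8714/45, 434, 320048/315, …
ICs: h(0) = 6, h′(0) = 2, h′′(0) = 0.

f: a_k = 2, 2, 8, 14, 38, 80, 194, 434, 1016, …
g: a_k = 4, 0, -8, 0, 8/3, 0, -16/45, 0, 8/315, …
Weyl lclm of L_f,L_g ⇒ L₀ (ord ≤ 3).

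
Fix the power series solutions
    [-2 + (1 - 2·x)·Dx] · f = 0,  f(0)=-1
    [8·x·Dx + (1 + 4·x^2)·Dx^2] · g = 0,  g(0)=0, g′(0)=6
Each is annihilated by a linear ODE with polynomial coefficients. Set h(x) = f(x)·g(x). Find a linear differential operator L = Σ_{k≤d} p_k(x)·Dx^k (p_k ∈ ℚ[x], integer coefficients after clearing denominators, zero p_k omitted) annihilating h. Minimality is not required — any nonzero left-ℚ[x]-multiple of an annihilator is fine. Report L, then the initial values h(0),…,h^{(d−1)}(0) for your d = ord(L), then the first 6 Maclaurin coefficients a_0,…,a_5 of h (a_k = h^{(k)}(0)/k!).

f: a_k = -1, -2, -4, -8, -16, -32, …
g: a_k = 0, 6, 0, -8, 0, 96/5, …
Sym-product of L_f,L_g gives L₀ (≤ ord 2).
L = 16·x + (4 - 8·x + 32·x^2)·Dx + (-1 + 2·x - 4·x^2 + 8·x^3)·Dx^2  (order 2).
h: a_k = 0, -6, -12, -16, -32, -416/5, …
ICs: h(0) = 0, h′(0) = -6.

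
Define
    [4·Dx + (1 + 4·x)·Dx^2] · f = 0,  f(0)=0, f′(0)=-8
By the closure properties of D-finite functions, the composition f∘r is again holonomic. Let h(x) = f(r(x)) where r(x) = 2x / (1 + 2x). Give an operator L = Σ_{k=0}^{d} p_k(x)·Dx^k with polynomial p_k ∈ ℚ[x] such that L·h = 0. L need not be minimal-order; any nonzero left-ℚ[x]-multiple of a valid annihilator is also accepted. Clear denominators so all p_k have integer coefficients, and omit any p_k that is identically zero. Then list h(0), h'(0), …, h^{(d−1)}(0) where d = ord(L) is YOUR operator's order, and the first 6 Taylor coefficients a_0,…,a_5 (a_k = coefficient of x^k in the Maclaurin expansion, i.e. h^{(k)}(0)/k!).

f: a_k = 0, -8, 16, -128/3, 128, -2048/5, …
Substitute x→r, Dx→(1/r')Dx; clear ⇒ L₀.
L = (12 + 40·x)·Dx + (1 + 12·x + 20·x^2)·Dx^2  (order 2).
h: a_k = 0, -16, 96, -1984/3, 4992, -199936/5, …
ICs: h(0) = 0, h′(0) = -16.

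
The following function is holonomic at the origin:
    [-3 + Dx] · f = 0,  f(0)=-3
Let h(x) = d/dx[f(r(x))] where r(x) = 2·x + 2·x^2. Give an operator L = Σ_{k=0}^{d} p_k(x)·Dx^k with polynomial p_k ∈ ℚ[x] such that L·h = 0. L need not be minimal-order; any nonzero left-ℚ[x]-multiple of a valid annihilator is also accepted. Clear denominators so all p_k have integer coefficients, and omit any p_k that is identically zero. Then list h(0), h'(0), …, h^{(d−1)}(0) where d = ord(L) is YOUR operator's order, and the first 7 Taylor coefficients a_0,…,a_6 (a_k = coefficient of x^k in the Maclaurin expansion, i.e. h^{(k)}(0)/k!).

L = (8 + 24·x + 24·x^2) + (-1 - 2·x)·Dx  (order 1).
h: a_k = -18, -144, -648, -2160, -5832, -67392/5, -137376/5, …
ICs: h(0) = -18.

f: a_k = -3, -9, -27/2, -27/2, -81/8, -243/40, -243/80, …
Substitute x→r, Dx→(1/r')Dx; clear ⇒ L₀.
h=h₀': d/dx-closure on L₀ ⇒ L.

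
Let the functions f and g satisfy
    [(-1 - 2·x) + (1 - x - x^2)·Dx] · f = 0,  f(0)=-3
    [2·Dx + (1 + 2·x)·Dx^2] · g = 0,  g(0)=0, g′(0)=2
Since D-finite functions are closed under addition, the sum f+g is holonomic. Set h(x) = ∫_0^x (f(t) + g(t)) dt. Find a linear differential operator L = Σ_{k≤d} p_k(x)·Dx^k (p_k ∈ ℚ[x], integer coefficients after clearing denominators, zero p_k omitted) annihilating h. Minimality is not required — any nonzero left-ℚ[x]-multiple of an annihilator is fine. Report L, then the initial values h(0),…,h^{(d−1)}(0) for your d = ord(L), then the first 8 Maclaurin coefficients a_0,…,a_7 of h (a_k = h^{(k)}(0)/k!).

f: a_k = -3, -3, -6, -9, -15, -24, -39, -63, …
g: a_k = 0, 2, -2, 8/3, -4, 32/5, -32/3, 128/7, …
Sum ⇒ L₀ = lclm(L_f,L_g) in ℚ(x)⟨Dx⟩.
h=∫₀ˣh₀: take L = L₀·Dx.
L = (34 + 92·x + 116·x^2 + 48·x^3 + 24·x^4)·Dx^2 + (5 + 60·x + 170·x^2 + 180·x^3 + 100·x^4 + 40·x^5)·Dx^3 + (-3 - 11·x - 5·x^2 + 20·x^3 + 30·x^4 + 24·x^5 + 8·x^6)·Dx^4  (order 4).
h: a_k = 0, -3, -1/2, -8/3, -19/12, -19/5, -44/15, -149/21, …
ICs: h(0) = 0, h′(0) = -3, h′′(0) = -1, h′′′(0) = -16.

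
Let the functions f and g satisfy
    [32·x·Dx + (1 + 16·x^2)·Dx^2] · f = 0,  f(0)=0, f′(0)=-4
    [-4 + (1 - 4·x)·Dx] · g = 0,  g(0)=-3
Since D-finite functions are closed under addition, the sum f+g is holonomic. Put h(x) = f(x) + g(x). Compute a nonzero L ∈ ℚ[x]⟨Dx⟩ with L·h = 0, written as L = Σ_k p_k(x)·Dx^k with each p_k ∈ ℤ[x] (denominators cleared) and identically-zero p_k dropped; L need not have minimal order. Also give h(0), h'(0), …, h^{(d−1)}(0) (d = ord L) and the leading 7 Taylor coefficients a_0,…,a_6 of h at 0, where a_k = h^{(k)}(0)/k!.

L = (32 - 512·x - 1536·x^2)·Dx + (-16 + 32·x - 256·x^2 - 1536·x^3)·Dx^2 + (1 - 256·x^4)·Dx^3  (order 3).
h: a_k = -3, -16, -48, -512/3, -768, -16384/5, -12288, …
ICs: h(0) = -3, h′(0) = -16, h′′(0) = -96.

f: a_k = 0, -4, 0, 64/3, 0, -1024/5, 0, …
g: a_k = -3, -12, -48, -192, -768, -3072, -12288, …
f+g: L₀ = lclm(L_f,L_g), ord ≤ 2+1.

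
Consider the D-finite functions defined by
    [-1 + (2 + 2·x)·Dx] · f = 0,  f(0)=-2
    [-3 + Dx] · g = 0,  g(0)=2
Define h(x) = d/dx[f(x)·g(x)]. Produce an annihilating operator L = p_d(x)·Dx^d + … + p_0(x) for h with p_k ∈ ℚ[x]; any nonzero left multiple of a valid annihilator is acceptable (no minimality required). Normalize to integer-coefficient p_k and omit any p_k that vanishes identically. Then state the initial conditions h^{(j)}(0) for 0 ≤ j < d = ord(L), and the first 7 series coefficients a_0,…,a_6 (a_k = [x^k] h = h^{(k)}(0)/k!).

f: a_k = -2, -1, 1/4, -1/8, 5/64, -7/128, 21/512, …
g: a_k = 2, 6, 9, 9, 27/4, 81/20, 81/40, …
h₀=f·g: eliminate ⇒ L₀, order ≤ 1·1.
Derive L from L₀ (diff closure).
L = (47 + 84·x + 36·x^2) + (-14 - 26·x - 12·x^2)·Dx  (order 1).
h: a_k = -14, -47, -309/4, -667/8, -4277/64, -27189/640, -57333/2560, …
ICs: h(0) = -14.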